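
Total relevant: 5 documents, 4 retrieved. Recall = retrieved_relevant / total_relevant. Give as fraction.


Recall = retrieved_relevant / total_relevant
= 4 / 5
= 4 / (4 + 1)
= 4/5

4/5


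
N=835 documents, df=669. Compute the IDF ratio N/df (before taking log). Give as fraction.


IDF ratio = N / df
= 835 / 669
= 835/669

835/669


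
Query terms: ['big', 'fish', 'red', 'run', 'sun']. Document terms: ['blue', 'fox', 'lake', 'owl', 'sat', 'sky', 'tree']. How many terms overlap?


Query terms: ['big', 'fish', 'red', 'run', 'sun']
Document terms: ['blue', 'fox', 'lake', 'owl', 'sat', 'sky', 'tree']
Common terms: []
Overlap count = 0

0


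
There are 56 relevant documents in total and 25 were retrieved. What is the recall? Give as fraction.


Recall = retrieved_relevant / total_relevant
= 25 / 56
= 25 / (25 + 31)
= 25/56

25/56


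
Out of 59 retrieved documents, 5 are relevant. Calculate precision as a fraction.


Precision = relevant_retrieved / total_retrieved
= 5 / 59
= 5 / (5 + 54)
= 5/59

5/59


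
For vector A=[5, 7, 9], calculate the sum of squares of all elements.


|A|^2 = sum of squared components
A[0]^2 = 5^2 = 25
A[1]^2 = 7^2 = 49
A[2]^2 = 9^2 = 81
Sum = 25 + 49 + 81 = 155

155


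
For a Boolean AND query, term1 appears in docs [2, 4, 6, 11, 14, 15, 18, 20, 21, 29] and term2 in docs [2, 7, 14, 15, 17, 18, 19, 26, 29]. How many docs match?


Boolean AND: find intersection of posting lists
term1 docs: [2, 4, 6, 11, 14, 15, 18, 20, 21, 29]
term2 docs: [2, 7, 14, 15, 17, 18, 19, 26, 29]
Intersection: [2, 14, 15, 18, 29]
|intersection| = 5

5


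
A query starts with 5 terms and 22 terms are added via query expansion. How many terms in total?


Original terms: 5
Expansion terms: 22
Total = 5 + 22 = 27

27


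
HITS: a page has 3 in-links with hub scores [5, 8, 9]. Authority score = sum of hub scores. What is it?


Authority = sum of hub scores of in-linkers
In-link 1: hub score = 5
In-link 2: hub score = 8
In-link 3: hub score = 9
Authority = 5 + 8 + 9 = 22

22


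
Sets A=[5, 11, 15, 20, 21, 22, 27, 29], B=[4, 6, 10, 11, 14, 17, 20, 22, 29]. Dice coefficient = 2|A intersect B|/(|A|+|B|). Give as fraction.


A intersect B = [11, 20, 22, 29]
|A intersect B| = 4
|A| = 8, |B| = 9
Dice = 2*4 / (8+9)
= 8 / 17 = 8/17

8/17


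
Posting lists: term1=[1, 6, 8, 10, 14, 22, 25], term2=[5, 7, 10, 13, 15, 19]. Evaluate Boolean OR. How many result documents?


Boolean OR: find union of posting lists
term1 docs: [1, 6, 8, 10, 14, 22, 25]
term2 docs: [5, 7, 10, 13, 15, 19]
Union: [1, 5, 6, 7, 8, 10, 13, 14, 15, 19, 22, 25]
|union| = 12

12


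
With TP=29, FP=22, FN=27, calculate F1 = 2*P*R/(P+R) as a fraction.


F1 = 2 * P * R / (P + R)
P = TP/(TP+FP) = 29/51 = 29/51
R = TP/(TP+FN) = 29/56 = 29/56
2 * P * R = 2 * 29/51 * 29/56 = 841/1428
P + R = 29/51 + 29/56 = 3103/2856
F1 = 841/1428 / 3103/2856 = 58/107

58/107


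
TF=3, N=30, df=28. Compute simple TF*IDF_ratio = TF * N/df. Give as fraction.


TF * (N/df)
= 3 * (30/28)
= 3 * 15/14
= 45/14

45/14


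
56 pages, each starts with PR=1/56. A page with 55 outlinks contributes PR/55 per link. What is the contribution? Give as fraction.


Initial PR = 1/56 = 1/56
Outlinks = 55
Contribution per link = PR / outlinks
= 1/56 / 55
= 1/3080

1/3080


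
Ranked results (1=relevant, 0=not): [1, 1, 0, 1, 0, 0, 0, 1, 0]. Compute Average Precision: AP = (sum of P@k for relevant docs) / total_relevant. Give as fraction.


Computing P@k for each relevant position:
Position 1: relevant, P@1 = 1/1 = 1
Position 2: relevant, P@2 = 2/2 = 1
Position 3: not relevant
Position 4: relevant, P@4 = 3/4 = 3/4
Position 5: not relevant
Position 6: not relevant
Position 7: not relevant
Position 8: relevant, P@8 = 4/8 = 1/2
Position 9: not relevant
Sum of P@k = 1 + 1 + 3/4 + 1/2 = 13/4
AP = 13/4 / 4 = 13/16

13/16


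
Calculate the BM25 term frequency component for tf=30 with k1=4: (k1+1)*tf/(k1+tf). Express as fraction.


BM25 TF component = (k1+1)*tf / (k1+tf)
k1 = 4, tf = 30
Numerator = (4+1)*30 = 150
Denominator = 4 + 30 = 34
= 150/34 = 75/17

75/17


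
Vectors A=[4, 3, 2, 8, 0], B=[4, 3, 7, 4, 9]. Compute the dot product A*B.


Dot product = sum of element-wise products
A[0]*B[0] = 4*4 = 16
A[1]*B[1] = 3*3 = 9
A[2]*B[2] = 2*7 = 14
A[3]*B[3] = 8*4 = 32
A[4]*B[4] = 0*9 = 0
Sum = 16 + 9 + 14 + 32 + 0 = 71

71


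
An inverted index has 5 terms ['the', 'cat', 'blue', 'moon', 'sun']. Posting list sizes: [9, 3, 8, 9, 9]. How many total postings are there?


Summing posting list sizes:
'the': 9 postings
'cat': 3 postings
'blue': 8 postings
'moon': 9 postings
'sun': 9 postings
Total = 9 + 3 + 8 + 9 + 9 = 38

38


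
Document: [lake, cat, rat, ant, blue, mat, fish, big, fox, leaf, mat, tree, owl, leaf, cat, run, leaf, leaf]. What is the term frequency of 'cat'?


Document has 18 words
Scanning for 'cat':
Found at positions: [1, 14]
Count = 2

2


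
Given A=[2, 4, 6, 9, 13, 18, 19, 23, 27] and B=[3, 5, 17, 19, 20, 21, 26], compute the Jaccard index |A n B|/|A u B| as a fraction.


A intersect B = [19]
|A intersect B| = 1
A union B = [2, 3, 4, 5, 6, 9, 13, 17, 18, 19, 20, 21, 23, 26, 27]
|A union B| = 15
Jaccard = 1/15 = 1/15

1/15


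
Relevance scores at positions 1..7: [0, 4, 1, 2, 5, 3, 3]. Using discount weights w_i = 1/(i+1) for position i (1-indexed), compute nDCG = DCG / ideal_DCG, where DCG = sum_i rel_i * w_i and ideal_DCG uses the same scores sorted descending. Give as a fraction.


Position discount weights w_i = 1/(i+1) for i=1..7:
Weights = [1/2, 1/3, 1/4, 1/5, 1/6, 1/7, 1/8]
Actual relevance: [0, 4, 1, 2, 5, 3, 3]
DCG = 0/2 + 4/3 + 1/4 + 2/5 + 5/6 + 3/7 + 3/8 = 3041/840
Ideal relevance (sorted desc): [5, 4, 3, 3, 2, 1, 0]
Ideal DCG = 5/2 + 4/3 + 3/4 + 3/5 + 2/6 + 1/7 + 0/8 = 2377/420
nDCG = DCG / ideal_DCG = 3041/840 / 2377/420 = 3041/4754

3041/4754


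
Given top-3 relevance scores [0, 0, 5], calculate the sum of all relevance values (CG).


Cumulative Gain = sum of relevance scores
Position 1: rel=0, running sum=0
Position 2: rel=0, running sum=0
Position 3: rel=5, running sum=5
CG = 5

5


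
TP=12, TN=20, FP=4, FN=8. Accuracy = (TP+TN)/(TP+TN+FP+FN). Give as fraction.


Accuracy = (TP + TN) / (TP + TN + FP + FN)
TP + TN = 12 + 20 = 32
Total = 12 + 20 + 4 + 8 = 44
Accuracy = 32 / 44 = 8/11

8/11


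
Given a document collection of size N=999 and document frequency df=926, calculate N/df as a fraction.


IDF ratio = N / df
= 999 / 926
= 999/926

999/926


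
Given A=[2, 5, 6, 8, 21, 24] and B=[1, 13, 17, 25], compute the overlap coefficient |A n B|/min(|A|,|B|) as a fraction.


A intersect B = []
|A intersect B| = 0
min(|A|, |B|) = min(6, 4) = 4
Overlap = 0 / 4 = 0

0


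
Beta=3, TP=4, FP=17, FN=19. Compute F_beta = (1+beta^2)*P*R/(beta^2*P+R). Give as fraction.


P = TP/(TP+FP) = 4/21 = 4/21
R = TP/(TP+FN) = 4/23 = 4/23
beta^2 = 3^2 = 9
(1 + beta^2) = 10
Numerator = (1+beta^2)*P*R = 160/483
Denominator = beta^2*P + R = 12/7 + 4/23 = 304/161
F_beta = 10/57

10/57


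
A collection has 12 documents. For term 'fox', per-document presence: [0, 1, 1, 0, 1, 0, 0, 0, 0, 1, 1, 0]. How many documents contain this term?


Checking each document for 'fox':
Doc 1: absent
Doc 2: present
Doc 3: present
Doc 4: absent
Doc 5: present
Doc 6: absent
Doc 7: absent
Doc 8: absent
Doc 9: absent
Doc 10: present
Doc 11: present
Doc 12: absent
df = sum of presences = 0 + 1 + 1 + 0 + 1 + 0 + 0 + 0 + 0 + 1 + 1 + 0 = 5

5


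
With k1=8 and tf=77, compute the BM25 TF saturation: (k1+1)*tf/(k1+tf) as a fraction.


BM25 TF component = (k1+1)*tf / (k1+tf)
k1 = 8, tf = 77
Numerator = (8+1)*77 = 693
Denominator = 8 + 77 = 85
= 693/85 = 693/85

693/85


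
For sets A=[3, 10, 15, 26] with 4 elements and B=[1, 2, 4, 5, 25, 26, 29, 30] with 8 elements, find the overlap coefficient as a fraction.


A intersect B = [26]
|A intersect B| = 1
min(|A|, |B|) = min(4, 8) = 4
Overlap = 1 / 4 = 1/4

1/4


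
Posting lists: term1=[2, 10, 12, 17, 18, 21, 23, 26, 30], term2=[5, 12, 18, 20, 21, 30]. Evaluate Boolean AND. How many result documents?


Boolean AND: find intersection of posting lists
term1 docs: [2, 10, 12, 17, 18, 21, 23, 26, 30]
term2 docs: [5, 12, 18, 20, 21, 30]
Intersection: [12, 18, 21, 30]
|intersection| = 4

4


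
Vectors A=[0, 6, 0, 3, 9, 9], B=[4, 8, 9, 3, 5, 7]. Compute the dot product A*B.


Dot product = sum of element-wise products
A[0]*B[0] = 0*4 = 0
A[1]*B[1] = 6*8 = 48
A[2]*B[2] = 0*9 = 0
A[3]*B[3] = 3*3 = 9
A[4]*B[4] = 9*5 = 45
A[5]*B[5] = 9*7 = 63
Sum = 0 + 48 + 0 + 9 + 45 + 63 = 165

165


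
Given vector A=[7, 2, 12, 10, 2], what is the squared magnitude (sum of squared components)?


|A|^2 = sum of squared components
A[0]^2 = 7^2 = 49
A[1]^2 = 2^2 = 4
A[2]^2 = 12^2 = 144
A[3]^2 = 10^2 = 100
A[4]^2 = 2^2 = 4
Sum = 49 + 4 + 144 + 100 + 4 = 301

301


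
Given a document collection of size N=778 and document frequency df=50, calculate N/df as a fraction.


IDF ratio = N / df
= 778 / 50
= 389/25

389/25


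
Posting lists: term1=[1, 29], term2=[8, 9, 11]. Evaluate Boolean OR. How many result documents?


Boolean OR: find union of posting lists
term1 docs: [1, 29]
term2 docs: [8, 9, 11]
Union: [1, 8, 9, 11, 29]
|union| = 5

5


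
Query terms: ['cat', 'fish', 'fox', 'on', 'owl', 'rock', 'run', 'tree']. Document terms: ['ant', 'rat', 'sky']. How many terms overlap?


Query terms: ['cat', 'fish', 'fox', 'on', 'owl', 'rock', 'run', 'tree']
Document terms: ['ant', 'rat', 'sky']
Common terms: []
Overlap count = 0

0


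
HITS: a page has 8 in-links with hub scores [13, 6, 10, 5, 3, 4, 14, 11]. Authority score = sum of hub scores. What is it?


Authority = sum of hub scores of in-linkers
In-link 1: hub score = 13
In-link 2: hub score = 6
In-link 3: hub score = 10
In-link 4: hub score = 5
In-link 5: hub score = 3
In-link 6: hub score = 4
In-link 7: hub score = 14
In-link 8: hub score = 11
Authority = 13 + 6 + 10 + 5 + 3 + 4 + 14 + 11 = 66

66


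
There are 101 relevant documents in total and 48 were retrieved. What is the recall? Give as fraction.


Recall = retrieved_relevant / total_relevant
= 48 / 101
= 48 / (48 + 53)
= 48/101

48/101


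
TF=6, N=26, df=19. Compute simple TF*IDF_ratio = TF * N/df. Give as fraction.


TF * (N/df)
= 6 * (26/19)
= 6 * 26/19
= 156/19

156/19


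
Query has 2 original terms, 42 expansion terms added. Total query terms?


Original terms: 2
Expansion terms: 42
Total = 2 + 42 = 44

44


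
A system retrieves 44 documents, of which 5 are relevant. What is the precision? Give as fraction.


Precision = relevant_retrieved / total_retrieved
= 5 / 44
= 5 / (5 + 39)
= 5/44

5/44


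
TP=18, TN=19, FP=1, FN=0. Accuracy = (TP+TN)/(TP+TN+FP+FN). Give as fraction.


Accuracy = (TP + TN) / (TP + TN + FP + FN)
TP + TN = 18 + 19 = 37
Total = 18 + 19 + 1 + 0 = 38
Accuracy = 37 / 38 = 37/38

37/38


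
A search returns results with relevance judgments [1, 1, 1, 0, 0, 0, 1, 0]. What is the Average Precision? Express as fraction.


Computing P@k for each relevant position:
Position 1: relevant, P@1 = 1/1 = 1
Position 2: relevant, P@2 = 2/2 = 1
Position 3: relevant, P@3 = 3/3 = 1
Position 4: not relevant
Position 5: not relevant
Position 6: not relevant
Position 7: relevant, P@7 = 4/7 = 4/7
Position 8: not relevant
Sum of P@k = 1 + 1 + 1 + 4/7 = 25/7
AP = 25/7 / 4 = 25/28

25/28


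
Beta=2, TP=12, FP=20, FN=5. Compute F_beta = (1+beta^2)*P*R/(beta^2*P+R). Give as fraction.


P = TP/(TP+FP) = 12/32 = 3/8
R = TP/(TP+FN) = 12/17 = 12/17
beta^2 = 2^2 = 4
(1 + beta^2) = 5
Numerator = (1+beta^2)*P*R = 45/34
Denominator = beta^2*P + R = 3/2 + 12/17 = 75/34
F_beta = 3/5

3/5


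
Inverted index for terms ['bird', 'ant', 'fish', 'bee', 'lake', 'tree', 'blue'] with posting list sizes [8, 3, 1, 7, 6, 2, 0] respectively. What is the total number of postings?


Summing posting list sizes:
'bird': 8 postings
'ant': 3 postings
'fish': 1 postings
'bee': 7 postings
'lake': 6 postings
'tree': 2 postings
'blue': 0 postings
Total = 8 + 3 + 1 + 7 + 6 + 2 + 0 = 27

27


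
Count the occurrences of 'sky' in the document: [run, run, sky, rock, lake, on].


Document has 6 words
Scanning for 'sky':
Found at positions: [2]
Count = 1

1


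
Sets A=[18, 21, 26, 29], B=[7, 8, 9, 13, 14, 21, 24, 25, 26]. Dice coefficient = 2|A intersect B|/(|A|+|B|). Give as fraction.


A intersect B = [21, 26]
|A intersect B| = 2
|A| = 4, |B| = 9
Dice = 2*2 / (4+9)
= 4 / 13 = 4/13

4/13


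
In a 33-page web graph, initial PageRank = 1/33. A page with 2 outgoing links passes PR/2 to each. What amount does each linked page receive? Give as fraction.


Initial PR = 1/33 = 1/33
Outlinks = 2
Contribution per link = PR / outlinks
= 1/33 / 2
= 1/66

1/66


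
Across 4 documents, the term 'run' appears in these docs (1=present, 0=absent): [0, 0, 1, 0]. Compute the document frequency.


Checking each document for 'run':
Doc 1: absent
Doc 2: absent
Doc 3: present
Doc 4: absent
df = sum of presences = 0 + 0 + 1 + 0 = 1

1


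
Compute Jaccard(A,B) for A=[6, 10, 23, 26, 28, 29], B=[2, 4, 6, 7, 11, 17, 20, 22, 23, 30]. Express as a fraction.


A intersect B = [6, 23]
|A intersect B| = 2
A union B = [2, 4, 6, 7, 10, 11, 17, 20, 22, 23, 26, 28, 29, 30]
|A union B| = 14
Jaccard = 2/14 = 1/7

1/7


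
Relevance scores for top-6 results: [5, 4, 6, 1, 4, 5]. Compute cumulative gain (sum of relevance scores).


Cumulative Gain = sum of relevance scores
Position 1: rel=5, running sum=5
Position 2: rel=4, running sum=9
Position 3: rel=6, running sum=15
Position 4: rel=1, running sum=16
Position 5: rel=4, running sum=20
Position 6: rel=5, running sum=25
CG = 25

25


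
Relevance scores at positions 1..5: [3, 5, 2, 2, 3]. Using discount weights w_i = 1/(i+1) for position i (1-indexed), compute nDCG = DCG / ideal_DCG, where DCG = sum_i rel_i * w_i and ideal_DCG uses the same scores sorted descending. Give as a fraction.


Position discount weights w_i = 1/(i+1) for i=1..5:
Weights = [1/2, 1/3, 1/4, 1/5, 1/6]
Actual relevance: [3, 5, 2, 2, 3]
DCG = 3/2 + 5/3 + 2/4 + 2/5 + 3/6 = 137/30
Ideal relevance (sorted desc): [5, 3, 3, 2, 2]
Ideal DCG = 5/2 + 3/3 + 3/4 + 2/5 + 2/6 = 299/60
nDCG = DCG / ideal_DCG = 137/30 / 299/60 = 274/299

274/299


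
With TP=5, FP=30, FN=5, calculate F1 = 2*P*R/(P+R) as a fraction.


F1 = 2 * P * R / (P + R)
P = TP/(TP+FP) = 5/35 = 1/7
R = TP/(TP+FN) = 5/10 = 1/2
2 * P * R = 2 * 1/7 * 1/2 = 1/7
P + R = 1/7 + 1/2 = 9/14
F1 = 1/7 / 9/14 = 2/9

2/9


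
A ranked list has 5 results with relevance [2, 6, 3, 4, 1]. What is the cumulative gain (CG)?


Cumulative Gain = sum of relevance scores
Position 1: rel=2, running sum=2
Position 2: rel=6, running sum=8
Position 3: rel=3, running sum=11
Position 4: rel=4, running sum=15
Position 5: rel=1, running sum=16
CG = 16

16


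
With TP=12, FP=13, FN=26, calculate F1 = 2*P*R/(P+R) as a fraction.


F1 = 2 * P * R / (P + R)
P = TP/(TP+FP) = 12/25 = 12/25
R = TP/(TP+FN) = 12/38 = 6/19
2 * P * R = 2 * 12/25 * 6/19 = 144/475
P + R = 12/25 + 6/19 = 378/475
F1 = 144/475 / 378/475 = 8/21

8/21


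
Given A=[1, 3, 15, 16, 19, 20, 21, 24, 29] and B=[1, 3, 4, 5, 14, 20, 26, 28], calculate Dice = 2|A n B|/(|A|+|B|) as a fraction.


A intersect B = [1, 3, 20]
|A intersect B| = 3
|A| = 9, |B| = 8
Dice = 2*3 / (9+8)
= 6 / 17 = 6/17

6/17


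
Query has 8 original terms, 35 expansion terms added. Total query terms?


Original terms: 8
Expansion terms: 35
Total = 8 + 35 = 43

43


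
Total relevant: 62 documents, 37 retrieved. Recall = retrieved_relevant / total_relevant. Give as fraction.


Recall = retrieved_relevant / total_relevant
= 37 / 62
= 37 / (37 + 25)
= 37/62

37/62


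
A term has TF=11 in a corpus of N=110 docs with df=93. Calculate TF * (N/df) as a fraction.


TF * (N/df)
= 11 * (110/93)
= 11 * 110/93
= 1210/93

1210/93


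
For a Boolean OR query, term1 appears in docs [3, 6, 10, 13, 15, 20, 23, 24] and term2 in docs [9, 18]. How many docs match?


Boolean OR: find union of posting lists
term1 docs: [3, 6, 10, 13, 15, 20, 23, 24]
term2 docs: [9, 18]
Union: [3, 6, 9, 10, 13, 15, 18, 20, 23, 24]
|union| = 10

10


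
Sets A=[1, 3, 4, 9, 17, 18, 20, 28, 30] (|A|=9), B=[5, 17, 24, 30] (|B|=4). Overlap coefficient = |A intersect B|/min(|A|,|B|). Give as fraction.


A intersect B = [17, 30]
|A intersect B| = 2
min(|A|, |B|) = min(9, 4) = 4
Overlap = 2 / 4 = 1/2

1/2


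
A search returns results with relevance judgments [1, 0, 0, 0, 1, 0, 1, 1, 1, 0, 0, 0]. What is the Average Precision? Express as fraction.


Computing P@k for each relevant position:
Position 1: relevant, P@1 = 1/1 = 1
Position 2: not relevant
Position 3: not relevant
Position 4: not relevant
Position 5: relevant, P@5 = 2/5 = 2/5
Position 6: not relevant
Position 7: relevant, P@7 = 3/7 = 3/7
Position 8: relevant, P@8 = 4/8 = 1/2
Position 9: relevant, P@9 = 5/9 = 5/9
Position 10: not relevant
Position 11: not relevant
Position 12: not relevant
Sum of P@k = 1 + 2/5 + 3/7 + 1/2 + 5/9 = 1817/630
AP = 1817/630 / 5 = 1817/3150

1817/3150


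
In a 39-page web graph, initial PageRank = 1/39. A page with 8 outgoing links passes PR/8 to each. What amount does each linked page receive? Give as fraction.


Initial PR = 1/39 = 1/39
Outlinks = 8
Contribution per link = PR / outlinks
= 1/39 / 8
= 1/312

1/312


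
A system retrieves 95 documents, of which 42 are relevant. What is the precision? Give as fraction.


Precision = relevant_retrieved / total_retrieved
= 42 / 95
= 42 / (42 + 53)
= 42/95

42/95


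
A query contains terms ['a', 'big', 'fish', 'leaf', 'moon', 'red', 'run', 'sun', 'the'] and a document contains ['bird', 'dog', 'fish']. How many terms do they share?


Query terms: ['a', 'big', 'fish', 'leaf', 'moon', 'red', 'run', 'sun', 'the']
Document terms: ['bird', 'dog', 'fish']
Common terms: ['fish']
Overlap count = 1

1


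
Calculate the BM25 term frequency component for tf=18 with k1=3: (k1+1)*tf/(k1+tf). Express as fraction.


BM25 TF component = (k1+1)*tf / (k1+tf)
k1 = 3, tf = 18
Numerator = (3+1)*18 = 72
Denominator = 3 + 18 = 21
= 72/21 = 24/7

24/7


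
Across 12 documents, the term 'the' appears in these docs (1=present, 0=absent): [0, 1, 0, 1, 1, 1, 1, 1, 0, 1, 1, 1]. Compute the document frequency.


Checking each document for 'the':
Doc 1: absent
Doc 2: present
Doc 3: absent
Doc 4: present
Doc 5: present
Doc 6: present
Doc 7: present
Doc 8: present
Doc 9: absent
Doc 10: present
Doc 11: present
Doc 12: present
df = sum of presences = 0 + 1 + 0 + 1 + 1 + 1 + 1 + 1 + 0 + 1 + 1 + 1 = 9

9


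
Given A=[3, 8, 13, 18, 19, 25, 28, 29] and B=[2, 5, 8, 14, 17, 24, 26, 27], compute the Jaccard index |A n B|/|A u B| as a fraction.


A intersect B = [8]
|A intersect B| = 1
A union B = [2, 3, 5, 8, 13, 14, 17, 18, 19, 24, 25, 26, 27, 28, 29]
|A union B| = 15
Jaccard = 1/15 = 1/15

1/15


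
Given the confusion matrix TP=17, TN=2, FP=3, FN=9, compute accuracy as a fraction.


Accuracy = (TP + TN) / (TP + TN + FP + FN)
TP + TN = 17 + 2 = 19
Total = 17 + 2 + 3 + 9 = 31
Accuracy = 19 / 31 = 19/31

19/31


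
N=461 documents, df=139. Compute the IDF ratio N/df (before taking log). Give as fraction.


IDF ratio = N / df
= 461 / 139
= 461/139

461/139


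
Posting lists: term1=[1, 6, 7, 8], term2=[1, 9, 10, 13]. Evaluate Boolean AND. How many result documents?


Boolean AND: find intersection of posting lists
term1 docs: [1, 6, 7, 8]
term2 docs: [1, 9, 10, 13]
Intersection: [1]
|intersection| = 1

1


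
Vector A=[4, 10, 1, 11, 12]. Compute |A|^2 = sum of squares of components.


|A|^2 = sum of squared components
A[0]^2 = 4^2 = 16
A[1]^2 = 10^2 = 100
A[2]^2 = 1^2 = 1
A[3]^2 = 11^2 = 121
A[4]^2 = 12^2 = 144
Sum = 16 + 100 + 1 + 121 + 144 = 382

382


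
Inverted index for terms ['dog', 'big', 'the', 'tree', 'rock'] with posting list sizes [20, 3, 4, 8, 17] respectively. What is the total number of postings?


Summing posting list sizes:
'dog': 20 postings
'big': 3 postings
'the': 4 postings
'tree': 8 postings
'rock': 17 postings
Total = 20 + 3 + 4 + 8 + 17 = 52

52


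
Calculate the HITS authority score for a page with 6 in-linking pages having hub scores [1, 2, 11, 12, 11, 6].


Authority = sum of hub scores of in-linkers
In-link 1: hub score = 1
In-link 2: hub score = 2
In-link 3: hub score = 11
In-link 4: hub score = 12
In-link 5: hub score = 11
In-link 6: hub score = 6
Authority = 1 + 2 + 11 + 12 + 11 + 6 = 43

43


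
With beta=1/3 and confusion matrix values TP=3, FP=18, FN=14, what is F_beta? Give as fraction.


P = TP/(TP+FP) = 3/21 = 1/7
R = TP/(TP+FN) = 3/17 = 3/17
beta^2 = 1/3^2 = 1/9
(1 + beta^2) = 10/9
Numerator = (1+beta^2)*P*R = 10/357
Denominator = beta^2*P + R = 1/63 + 3/17 = 206/1071
F_beta = 15/103

15/103


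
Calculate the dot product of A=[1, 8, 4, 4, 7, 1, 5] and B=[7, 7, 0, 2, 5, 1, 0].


Dot product = sum of element-wise products
A[0]*B[0] = 1*7 = 7
A[1]*B[1] = 8*7 = 56
A[2]*B[2] = 4*0 = 0
A[3]*B[3] = 4*2 = 8
A[4]*B[4] = 7*5 = 35
A[5]*B[5] = 1*1 = 1
A[6]*B[6] = 5*0 = 0
Sum = 7 + 56 + 0 + 8 + 35 + 1 + 0 = 107

107


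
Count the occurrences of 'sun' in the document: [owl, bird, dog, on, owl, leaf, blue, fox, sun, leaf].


Document has 10 words
Scanning for 'sun':
Found at positions: [8]
Count = 1

1


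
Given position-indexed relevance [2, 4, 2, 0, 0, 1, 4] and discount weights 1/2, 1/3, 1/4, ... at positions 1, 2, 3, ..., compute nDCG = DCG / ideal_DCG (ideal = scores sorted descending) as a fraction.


Position discount weights w_i = 1/(i+1) for i=1..7:
Weights = [1/2, 1/3, 1/4, 1/5, 1/6, 1/7, 1/8]
Actual relevance: [2, 4, 2, 0, 0, 1, 4]
DCG = 2/2 + 4/3 + 2/4 + 0/5 + 0/6 + 1/7 + 4/8 = 73/21
Ideal relevance (sorted desc): [4, 4, 2, 2, 1, 0, 0]
Ideal DCG = 4/2 + 4/3 + 2/4 + 2/5 + 1/6 + 0/7 + 0/8 = 22/5
nDCG = DCG / ideal_DCG = 73/21 / 22/5 = 365/462

365/462


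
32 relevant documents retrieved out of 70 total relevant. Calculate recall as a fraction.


Recall = retrieved_relevant / total_relevant
= 32 / 70
= 32 / (32 + 38)
= 16/35

16/35


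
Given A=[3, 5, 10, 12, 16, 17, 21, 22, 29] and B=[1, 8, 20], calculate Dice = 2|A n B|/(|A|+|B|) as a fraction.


A intersect B = []
|A intersect B| = 0
|A| = 9, |B| = 3
Dice = 2*0 / (9+3)
= 0 / 12 = 0

0


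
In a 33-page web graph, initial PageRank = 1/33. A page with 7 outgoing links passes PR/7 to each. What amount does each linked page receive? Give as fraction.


Initial PR = 1/33 = 1/33
Outlinks = 7
Contribution per link = PR / outlinks
= 1/33 / 7
= 1/231

1/231


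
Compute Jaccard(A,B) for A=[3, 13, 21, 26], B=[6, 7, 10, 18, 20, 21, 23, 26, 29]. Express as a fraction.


A intersect B = [21, 26]
|A intersect B| = 2
A union B = [3, 6, 7, 10, 13, 18, 20, 21, 23, 26, 29]
|A union B| = 11
Jaccard = 2/11 = 2/11

2/11


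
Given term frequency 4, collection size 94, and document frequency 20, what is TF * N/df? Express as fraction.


TF * (N/df)
= 4 * (94/20)
= 4 * 47/10
= 94/5

94/5


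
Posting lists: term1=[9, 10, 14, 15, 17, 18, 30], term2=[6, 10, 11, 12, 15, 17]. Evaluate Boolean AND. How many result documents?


Boolean AND: find intersection of posting lists
term1 docs: [9, 10, 14, 15, 17, 18, 30]
term2 docs: [6, 10, 11, 12, 15, 17]
Intersection: [10, 15, 17]
|intersection| = 3

3


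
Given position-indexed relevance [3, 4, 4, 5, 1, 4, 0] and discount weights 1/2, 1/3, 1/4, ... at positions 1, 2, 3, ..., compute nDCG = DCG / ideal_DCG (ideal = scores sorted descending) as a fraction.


Position discount weights w_i = 1/(i+1) for i=1..7:
Weights = [1/2, 1/3, 1/4, 1/5, 1/6, 1/7, 1/8]
Actual relevance: [3, 4, 4, 5, 1, 4, 0]
DCG = 3/2 + 4/3 + 4/4 + 5/5 + 1/6 + 4/7 + 0/8 = 39/7
Ideal relevance (sorted desc): [5, 4, 4, 4, 3, 1, 0]
Ideal DCG = 5/2 + 4/3 + 4/4 + 4/5 + 3/6 + 1/7 + 0/8 = 659/105
nDCG = DCG / ideal_DCG = 39/7 / 659/105 = 585/659

585/659


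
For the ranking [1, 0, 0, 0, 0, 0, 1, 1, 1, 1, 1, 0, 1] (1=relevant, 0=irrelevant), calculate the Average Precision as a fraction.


Computing P@k for each relevant position:
Position 1: relevant, P@1 = 1/1 = 1
Position 2: not relevant
Position 3: not relevant
Position 4: not relevant
Position 5: not relevant
Position 6: not relevant
Position 7: relevant, P@7 = 2/7 = 2/7
Position 8: relevant, P@8 = 3/8 = 3/8
Position 9: relevant, P@9 = 4/9 = 4/9
Position 10: relevant, P@10 = 5/10 = 1/2
Position 11: relevant, P@11 = 6/11 = 6/11
Position 12: not relevant
Position 13: relevant, P@13 = 7/13 = 7/13
Sum of P@k = 1 + 2/7 + 3/8 + 4/9 + 1/2 + 6/11 + 7/13 = 265879/72072
AP = 265879/72072 / 7 = 265879/504504

265879/504504


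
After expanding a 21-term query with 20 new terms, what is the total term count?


Original terms: 21
Expansion terms: 20
Total = 21 + 20 = 41

41


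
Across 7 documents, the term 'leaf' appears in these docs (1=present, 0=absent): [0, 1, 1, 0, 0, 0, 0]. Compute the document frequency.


Checking each document for 'leaf':
Doc 1: absent
Doc 2: present
Doc 3: present
Doc 4: absent
Doc 5: absent
Doc 6: absent
Doc 7: absent
df = sum of presences = 0 + 1 + 1 + 0 + 0 + 0 + 0 = 2

2


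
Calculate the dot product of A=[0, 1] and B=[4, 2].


Dot product = sum of element-wise products
A[0]*B[0] = 0*4 = 0
A[1]*B[1] = 1*2 = 2
Sum = 0 + 2 = 2

2


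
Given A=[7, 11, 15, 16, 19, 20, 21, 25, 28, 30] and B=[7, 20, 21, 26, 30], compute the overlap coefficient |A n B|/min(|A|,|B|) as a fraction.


A intersect B = [7, 20, 21, 30]
|A intersect B| = 4
min(|A|, |B|) = min(10, 5) = 5
Overlap = 4 / 5 = 4/5

4/5


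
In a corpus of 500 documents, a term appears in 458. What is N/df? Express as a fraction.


IDF ratio = N / df
= 500 / 458
= 250/229

250/229


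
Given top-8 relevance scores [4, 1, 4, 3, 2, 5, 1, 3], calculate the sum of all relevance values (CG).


Cumulative Gain = sum of relevance scores
Position 1: rel=4, running sum=4
Position 2: rel=1, running sum=5
Position 3: rel=4, running sum=9
Position 4: rel=3, running sum=12
Position 5: rel=2, running sum=14
Position 6: rel=5, running sum=19
Position 7: rel=1, running sum=20
Position 8: rel=3, running sum=23
CG = 23

23


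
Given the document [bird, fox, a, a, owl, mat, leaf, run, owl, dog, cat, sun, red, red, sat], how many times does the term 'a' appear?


Document has 15 words
Scanning for 'a':
Found at positions: [2, 3]
Count = 2

2


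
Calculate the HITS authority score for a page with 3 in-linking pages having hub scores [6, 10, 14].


Authority = sum of hub scores of in-linkers
In-link 1: hub score = 6
In-link 2: hub score = 10
In-link 3: hub score = 14
Authority = 6 + 10 + 14 = 30

30


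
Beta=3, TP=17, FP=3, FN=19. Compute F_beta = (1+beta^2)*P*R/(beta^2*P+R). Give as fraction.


P = TP/(TP+FP) = 17/20 = 17/20
R = TP/(TP+FN) = 17/36 = 17/36
beta^2 = 3^2 = 9
(1 + beta^2) = 10
Numerator = (1+beta^2)*P*R = 289/72
Denominator = beta^2*P + R = 153/20 + 17/36 = 731/90
F_beta = 85/172

85/172


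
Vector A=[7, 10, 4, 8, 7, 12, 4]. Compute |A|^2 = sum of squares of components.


|A|^2 = sum of squared components
A[0]^2 = 7^2 = 49
A[1]^2 = 10^2 = 100
A[2]^2 = 4^2 = 16
A[3]^2 = 8^2 = 64
A[4]^2 = 7^2 = 49
A[5]^2 = 12^2 = 144
A[6]^2 = 4^2 = 16
Sum = 49 + 100 + 16 + 64 + 49 + 144 + 16 = 438

438


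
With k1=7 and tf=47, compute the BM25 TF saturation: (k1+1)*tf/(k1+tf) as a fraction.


BM25 TF component = (k1+1)*tf / (k1+tf)
k1 = 7, tf = 47
Numerator = (7+1)*47 = 376
Denominator = 7 + 47 = 54
= 376/54 = 188/27

188/27


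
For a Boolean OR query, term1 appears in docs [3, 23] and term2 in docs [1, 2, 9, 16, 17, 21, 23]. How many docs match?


Boolean OR: find union of posting lists
term1 docs: [3, 23]
term2 docs: [1, 2, 9, 16, 17, 21, 23]
Union: [1, 2, 3, 9, 16, 17, 21, 23]
|union| = 8

8


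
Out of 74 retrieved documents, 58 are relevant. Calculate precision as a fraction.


Precision = relevant_retrieved / total_retrieved
= 58 / 74
= 58 / (58 + 16)
= 29/37

29/37


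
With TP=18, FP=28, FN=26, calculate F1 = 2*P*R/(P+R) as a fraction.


F1 = 2 * P * R / (P + R)
P = TP/(TP+FP) = 18/46 = 9/23
R = TP/(TP+FN) = 18/44 = 9/22
2 * P * R = 2 * 9/23 * 9/22 = 81/253
P + R = 9/23 + 9/22 = 405/506
F1 = 81/253 / 405/506 = 2/5

2/5


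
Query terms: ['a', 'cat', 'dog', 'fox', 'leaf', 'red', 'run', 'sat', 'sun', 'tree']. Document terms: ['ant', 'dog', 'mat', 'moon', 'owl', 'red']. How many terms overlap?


Query terms: ['a', 'cat', 'dog', 'fox', 'leaf', 'red', 'run', 'sat', 'sun', 'tree']
Document terms: ['ant', 'dog', 'mat', 'moon', 'owl', 'red']
Common terms: ['dog', 'red']
Overlap count = 2

2


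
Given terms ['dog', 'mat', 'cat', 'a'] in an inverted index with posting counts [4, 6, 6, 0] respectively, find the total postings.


Summing posting list sizes:
'dog': 4 postings
'mat': 6 postings
'cat': 6 postings
'a': 0 postings
Total = 4 + 6 + 6 + 0 = 16

16


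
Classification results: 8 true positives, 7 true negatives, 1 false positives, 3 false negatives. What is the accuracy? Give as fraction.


Accuracy = (TP + TN) / (TP + TN + FP + FN)
TP + TN = 8 + 7 = 15
Total = 8 + 7 + 1 + 3 = 19
Accuracy = 15 / 19 = 15/19

15/19


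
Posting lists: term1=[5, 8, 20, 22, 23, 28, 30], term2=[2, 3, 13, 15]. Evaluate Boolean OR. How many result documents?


Boolean OR: find union of posting lists
term1 docs: [5, 8, 20, 22, 23, 28, 30]
term2 docs: [2, 3, 13, 15]
Union: [2, 3, 5, 8, 13, 15, 20, 22, 23, 28, 30]
|union| = 11

11


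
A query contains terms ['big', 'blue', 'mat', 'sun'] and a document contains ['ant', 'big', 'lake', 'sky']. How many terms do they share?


Query terms: ['big', 'blue', 'mat', 'sun']
Document terms: ['ant', 'big', 'lake', 'sky']
Common terms: ['big']
Overlap count = 1

1


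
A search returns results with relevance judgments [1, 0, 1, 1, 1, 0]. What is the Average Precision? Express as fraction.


Computing P@k for each relevant position:
Position 1: relevant, P@1 = 1/1 = 1
Position 2: not relevant
Position 3: relevant, P@3 = 2/3 = 2/3
Position 4: relevant, P@4 = 3/4 = 3/4
Position 5: relevant, P@5 = 4/5 = 4/5
Position 6: not relevant
Sum of P@k = 1 + 2/3 + 3/4 + 4/5 = 193/60
AP = 193/60 / 4 = 193/240

193/240


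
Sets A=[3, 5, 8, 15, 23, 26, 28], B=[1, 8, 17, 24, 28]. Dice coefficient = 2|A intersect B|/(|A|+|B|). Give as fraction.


A intersect B = [8, 28]
|A intersect B| = 2
|A| = 7, |B| = 5
Dice = 2*2 / (7+5)
= 4 / 12 = 1/3

1/3


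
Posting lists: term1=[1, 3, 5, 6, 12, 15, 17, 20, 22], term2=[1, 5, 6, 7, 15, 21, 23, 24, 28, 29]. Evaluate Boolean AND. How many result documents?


Boolean AND: find intersection of posting lists
term1 docs: [1, 3, 5, 6, 12, 15, 17, 20, 22]
term2 docs: [1, 5, 6, 7, 15, 21, 23, 24, 28, 29]
Intersection: [1, 5, 6, 15]
|intersection| = 4

4


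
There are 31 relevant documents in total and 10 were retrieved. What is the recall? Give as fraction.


Recall = retrieved_relevant / total_relevant
= 10 / 31
= 10 / (10 + 21)
= 10/31

10/31


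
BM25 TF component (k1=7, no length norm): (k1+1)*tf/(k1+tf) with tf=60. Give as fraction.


BM25 TF component = (k1+1)*tf / (k1+tf)
k1 = 7, tf = 60
Numerator = (7+1)*60 = 480
Denominator = 7 + 60 = 67
= 480/67 = 480/67

480/67


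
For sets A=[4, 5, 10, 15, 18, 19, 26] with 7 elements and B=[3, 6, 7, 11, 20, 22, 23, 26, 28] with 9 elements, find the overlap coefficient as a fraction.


A intersect B = [26]
|A intersect B| = 1
min(|A|, |B|) = min(7, 9) = 7
Overlap = 1 / 7 = 1/7

1/7


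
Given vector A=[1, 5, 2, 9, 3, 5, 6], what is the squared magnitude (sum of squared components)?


|A|^2 = sum of squared components
A[0]^2 = 1^2 = 1
A[1]^2 = 5^2 = 25
A[2]^2 = 2^2 = 4
A[3]^2 = 9^2 = 81
A[4]^2 = 3^2 = 9
A[5]^2 = 5^2 = 25
A[6]^2 = 6^2 = 36
Sum = 1 + 25 + 4 + 81 + 9 + 25 + 36 = 181

181


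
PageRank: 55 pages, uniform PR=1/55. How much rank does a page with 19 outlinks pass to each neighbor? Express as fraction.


Initial PR = 1/55 = 1/55
Outlinks = 19
Contribution per link = PR / outlinks
= 1/55 / 19
= 1/1045

1/1045


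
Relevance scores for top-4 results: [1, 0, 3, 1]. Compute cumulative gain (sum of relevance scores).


Cumulative Gain = sum of relevance scores
Position 1: rel=1, running sum=1
Position 2: rel=0, running sum=1
Position 3: rel=3, running sum=4
Position 4: rel=1, running sum=5
CG = 5

5


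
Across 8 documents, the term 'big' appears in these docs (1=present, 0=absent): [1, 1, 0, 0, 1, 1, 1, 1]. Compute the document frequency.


Checking each document for 'big':
Doc 1: present
Doc 2: present
Doc 3: absent
Doc 4: absent
Doc 5: present
Doc 6: present
Doc 7: present
Doc 8: present
df = sum of presences = 1 + 1 + 0 + 0 + 1 + 1 + 1 + 1 = 6

6


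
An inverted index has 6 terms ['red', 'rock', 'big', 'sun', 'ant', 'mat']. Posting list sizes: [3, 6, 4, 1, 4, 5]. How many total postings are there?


Summing posting list sizes:
'red': 3 postings
'rock': 6 postings
'big': 4 postings
'sun': 1 postings
'ant': 4 postings
'mat': 5 postings
Total = 3 + 6 + 4 + 1 + 4 + 5 = 23

23


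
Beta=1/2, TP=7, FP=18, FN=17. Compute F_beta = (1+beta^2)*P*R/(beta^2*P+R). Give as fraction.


P = TP/(TP+FP) = 7/25 = 7/25
R = TP/(TP+FN) = 7/24 = 7/24
beta^2 = 1/2^2 = 1/4
(1 + beta^2) = 5/4
Numerator = (1+beta^2)*P*R = 49/480
Denominator = beta^2*P + R = 7/100 + 7/24 = 217/600
F_beta = 35/124

35/124


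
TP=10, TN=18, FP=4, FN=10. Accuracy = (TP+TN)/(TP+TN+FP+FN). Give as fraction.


Accuracy = (TP + TN) / (TP + TN + FP + FN)
TP + TN = 10 + 18 = 28
Total = 10 + 18 + 4 + 10 = 42
Accuracy = 28 / 42 = 2/3

2/3


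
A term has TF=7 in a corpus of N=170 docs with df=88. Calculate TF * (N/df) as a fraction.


TF * (N/df)
= 7 * (170/88)
= 7 * 85/44
= 595/44

595/44


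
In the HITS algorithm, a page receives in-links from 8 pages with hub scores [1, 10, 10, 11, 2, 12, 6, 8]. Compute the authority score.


Authority = sum of hub scores of in-linkers
In-link 1: hub score = 1
In-link 2: hub score = 10
In-link 3: hub score = 10
In-link 4: hub score = 11
In-link 5: hub score = 2
In-link 6: hub score = 12
In-link 7: hub score = 6
In-link 8: hub score = 8
Authority = 1 + 10 + 10 + 11 + 2 + 12 + 6 + 8 = 60

60


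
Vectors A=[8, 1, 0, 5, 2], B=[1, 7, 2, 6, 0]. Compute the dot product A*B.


Dot product = sum of element-wise products
A[0]*B[0] = 8*1 = 8
A[1]*B[1] = 1*7 = 7
A[2]*B[2] = 0*2 = 0
A[3]*B[3] = 5*6 = 30
A[4]*B[4] = 2*0 = 0
Sum = 8 + 7 + 0 + 30 + 0 = 45

45


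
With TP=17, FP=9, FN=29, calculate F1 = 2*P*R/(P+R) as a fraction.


F1 = 2 * P * R / (P + R)
P = TP/(TP+FP) = 17/26 = 17/26
R = TP/(TP+FN) = 17/46 = 17/46
2 * P * R = 2 * 17/26 * 17/46 = 289/598
P + R = 17/26 + 17/46 = 306/299
F1 = 289/598 / 306/299 = 17/36

17/36


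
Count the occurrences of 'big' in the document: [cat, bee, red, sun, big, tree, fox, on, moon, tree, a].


Document has 11 words
Scanning for 'big':
Found at positions: [4]
Count = 1

1


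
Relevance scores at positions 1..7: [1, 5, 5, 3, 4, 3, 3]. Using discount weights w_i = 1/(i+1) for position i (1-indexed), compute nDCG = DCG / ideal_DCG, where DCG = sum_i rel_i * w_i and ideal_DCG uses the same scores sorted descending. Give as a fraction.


Position discount weights w_i = 1/(i+1) for i=1..7:
Weights = [1/2, 1/3, 1/4, 1/5, 1/6, 1/7, 1/8]
Actual relevance: [1, 5, 5, 3, 4, 3, 3]
DCG = 1/2 + 5/3 + 5/4 + 3/5 + 4/6 + 3/7 + 3/8 = 4609/840
Ideal relevance (sorted desc): [5, 5, 4, 3, 3, 3, 1]
Ideal DCG = 5/2 + 5/3 + 4/4 + 3/5 + 3/6 + 3/7 + 1/8 = 5729/840
nDCG = DCG / ideal_DCG = 4609/840 / 5729/840 = 4609/5729

4609/5729


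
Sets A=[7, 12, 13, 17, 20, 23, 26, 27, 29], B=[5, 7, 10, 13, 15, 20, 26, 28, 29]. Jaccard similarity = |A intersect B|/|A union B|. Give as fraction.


A intersect B = [7, 13, 20, 26, 29]
|A intersect B| = 5
A union B = [5, 7, 10, 12, 13, 15, 17, 20, 23, 26, 27, 28, 29]
|A union B| = 13
Jaccard = 5/13 = 5/13

5/13


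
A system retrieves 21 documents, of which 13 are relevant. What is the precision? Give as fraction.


Precision = relevant_retrieved / total_retrieved
= 13 / 21
= 13 / (13 + 8)
= 13/21

13/21


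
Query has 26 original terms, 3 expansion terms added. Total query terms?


Original terms: 26
Expansion terms: 3
Total = 26 + 3 = 29

29


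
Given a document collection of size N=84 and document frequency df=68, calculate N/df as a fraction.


IDF ratio = N / df
= 84 / 68
= 21/17

21/17


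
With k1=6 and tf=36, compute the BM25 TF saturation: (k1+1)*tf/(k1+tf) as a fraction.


BM25 TF component = (k1+1)*tf / (k1+tf)
k1 = 6, tf = 36
Numerator = (6+1)*36 = 252
Denominator = 6 + 36 = 42
= 252/42 = 6

6


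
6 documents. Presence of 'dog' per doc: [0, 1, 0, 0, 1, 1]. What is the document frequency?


Checking each document for 'dog':
Doc 1: absent
Doc 2: present
Doc 3: absent
Doc 4: absent
Doc 5: present
Doc 6: present
df = sum of presences = 0 + 1 + 0 + 0 + 1 + 1 = 3

3


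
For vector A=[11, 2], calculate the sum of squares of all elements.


|A|^2 = sum of squared components
A[0]^2 = 11^2 = 121
A[1]^2 = 2^2 = 4
Sum = 121 + 4 = 125

125


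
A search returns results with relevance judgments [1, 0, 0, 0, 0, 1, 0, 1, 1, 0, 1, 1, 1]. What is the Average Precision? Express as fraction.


Computing P@k for each relevant position:
Position 1: relevant, P@1 = 1/1 = 1
Position 2: not relevant
Position 3: not relevant
Position 4: not relevant
Position 5: not relevant
Position 6: relevant, P@6 = 2/6 = 1/3
Position 7: not relevant
Position 8: relevant, P@8 = 3/8 = 3/8
Position 9: relevant, P@9 = 4/9 = 4/9
Position 10: not relevant
Position 11: relevant, P@11 = 5/11 = 5/11
Position 12: relevant, P@12 = 6/12 = 1/2
Position 13: relevant, P@13 = 7/13 = 7/13
Sum of P@k = 1 + 1/3 + 3/8 + 4/9 + 5/11 + 1/2 + 7/13 = 37537/10296
AP = 37537/10296 / 7 = 37537/72072

37537/72072


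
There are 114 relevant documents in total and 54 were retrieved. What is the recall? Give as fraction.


Recall = retrieved_relevant / total_relevant
= 54 / 114
= 54 / (54 + 60)
= 9/19

9/19


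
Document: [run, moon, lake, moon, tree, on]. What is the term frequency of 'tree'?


Document has 6 words
Scanning for 'tree':
Found at positions: [4]
Count = 1

1


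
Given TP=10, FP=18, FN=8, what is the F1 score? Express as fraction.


F1 = 2 * P * R / (P + R)
P = TP/(TP+FP) = 10/28 = 5/14
R = TP/(TP+FN) = 10/18 = 5/9
2 * P * R = 2 * 5/14 * 5/9 = 25/63
P + R = 5/14 + 5/9 = 115/126
F1 = 25/63 / 115/126 = 10/23

10/23


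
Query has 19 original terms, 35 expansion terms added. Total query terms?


Original terms: 19
Expansion terms: 35
Total = 19 + 35 = 54

54


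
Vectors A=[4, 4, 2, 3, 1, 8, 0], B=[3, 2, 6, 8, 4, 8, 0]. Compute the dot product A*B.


Dot product = sum of element-wise products
A[0]*B[0] = 4*3 = 12
A[1]*B[1] = 4*2 = 8
A[2]*B[2] = 2*6 = 12
A[3]*B[3] = 3*8 = 24
A[4]*B[4] = 1*4 = 4
A[5]*B[5] = 8*8 = 64
A[6]*B[6] = 0*0 = 0
Sum = 12 + 8 + 12 + 24 + 4 + 64 + 0 = 124

124


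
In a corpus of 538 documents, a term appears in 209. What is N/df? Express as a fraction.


IDF ratio = N / df
= 538 / 209
= 538/209

538/209


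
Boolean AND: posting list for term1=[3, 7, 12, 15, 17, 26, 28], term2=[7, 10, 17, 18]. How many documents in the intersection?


Boolean AND: find intersection of posting lists
term1 docs: [3, 7, 12, 15, 17, 26, 28]
term2 docs: [7, 10, 17, 18]
Intersection: [7, 17]
|intersection| = 2

2


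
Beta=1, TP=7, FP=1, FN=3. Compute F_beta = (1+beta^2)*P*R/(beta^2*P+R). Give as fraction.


P = TP/(TP+FP) = 7/8 = 7/8
R = TP/(TP+FN) = 7/10 = 7/10
beta^2 = 1^2 = 1
(1 + beta^2) = 2
Numerator = (1+beta^2)*P*R = 49/40
Denominator = beta^2*P + R = 7/8 + 7/10 = 63/40
F_beta = 7/9

7/9


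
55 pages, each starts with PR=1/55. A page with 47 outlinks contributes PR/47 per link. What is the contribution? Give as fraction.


Initial PR = 1/55 = 1/55
Outlinks = 47
Contribution per link = PR / outlinks
= 1/55 / 47
= 1/2585

1/2585
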